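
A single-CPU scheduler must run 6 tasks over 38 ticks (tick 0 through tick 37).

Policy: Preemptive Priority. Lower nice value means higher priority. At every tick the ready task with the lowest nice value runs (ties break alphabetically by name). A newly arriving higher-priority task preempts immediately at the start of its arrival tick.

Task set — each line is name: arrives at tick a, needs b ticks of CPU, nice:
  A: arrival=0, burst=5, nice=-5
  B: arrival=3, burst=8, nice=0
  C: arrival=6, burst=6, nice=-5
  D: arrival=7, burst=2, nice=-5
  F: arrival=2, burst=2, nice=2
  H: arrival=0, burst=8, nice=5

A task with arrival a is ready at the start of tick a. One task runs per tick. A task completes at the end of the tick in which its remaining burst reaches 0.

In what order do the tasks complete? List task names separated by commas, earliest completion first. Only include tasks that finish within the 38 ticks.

completion order = A, C, D, B, F, H

t=0: ready={A,H} → run A
t=1: ready={A,H} → run A
t=2: ready={A,F,H} → run A
t=3: ready={A,B,F,H} → run A
t=4: ready={A,B,F,H} → run A
t=5: ready={B,F,H} → run B
t=6: ready={B,C,F,H} → run C
t=7: ready={B,C,D,F,H} → run C
t=8: ready={B,C,D,F,H} → run C
t=9: ready={B,C,D,F,H} → run C
t=10: ready={B,C,D,F,H} → run C
t=11: ready={B,C,D,F,H} → run C
t=12: ready={B,D,F,H} → run D
t=13: ready={B,D,F,H} → run D
t=14: ready={B,F,H} → run B
t=15: ready={B,F,H} → run B
t=16: ready={B,F,H} → run B
t=17: ready={B,F,H} → run B
t=18: ready={B,F,H} → run B
t=19: ready={B,F,H} → run B
t=20: ready={B,F,H} → run B
t=21: ready={F,H} → run F
t=22: ready={F,H} → run F
t=23: ready={H} → run H
t=24: ready={H} → run H
t=25: ready={H} → run H
t=26: ready={H} → run H
t=27: ready={H} → run H
t=28: ready={H} → run H
t=29: ready={H} → run H
t=30: ready={H} → run H
t=31: (idle)
t=32: (idle)
t=33: (idle)
t=34: (idle)
t=35: (idle)
t=36: (idle)
t=37: (idle)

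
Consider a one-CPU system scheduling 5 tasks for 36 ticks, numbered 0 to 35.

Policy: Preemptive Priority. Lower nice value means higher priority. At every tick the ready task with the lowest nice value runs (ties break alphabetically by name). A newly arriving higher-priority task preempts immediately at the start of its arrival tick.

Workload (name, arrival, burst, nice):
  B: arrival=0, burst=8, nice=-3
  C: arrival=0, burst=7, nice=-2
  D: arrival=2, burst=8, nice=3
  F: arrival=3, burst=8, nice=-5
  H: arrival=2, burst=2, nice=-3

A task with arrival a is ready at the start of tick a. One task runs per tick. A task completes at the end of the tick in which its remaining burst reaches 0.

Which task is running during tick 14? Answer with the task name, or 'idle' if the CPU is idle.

t=0: ready={B,C} → run B
t=1: ready={B,C} → run B
t=2: ready={B,C,D,H} → run B
t=3: ready={B,C,D,F,H} → run F
t=4: ready={B,C,D,F,H} → run F
t=5: ready={B,C,D,F,H} → run F
t=6: ready={B,C,D,F,H} → run F
t=7: ready={B,C,D,F,H} → run F
t=8: ready={B,C,D,F,H} → run F
t=9: ready={B,C,D,F,H} → run F
t=10: ready={B,C,D,F,H} → run F
t=11: ready={B,C,D,H} → run B
t=12: ready={B,C,D,H} → run B
t=13: ready={B,C,D,H} → run B
t=14: ready={B,C,D,H} → run B
t=15: ready={B,C,D,H} → run B
t=16: ready={C,D,H} → run H
t=17: ready={C,D,H} → run H
t=18: ready={C,D} → run C
t=19: ready={C,D} → run C
t=20: ready={C,D} → run C
t=21: ready={C,D} → run C
t=22: ready={C,D} → run C
t=23: ready={C,D} → run C
t=24: ready={C,D} → run C
t=25: ready={D} → run D
t=26: ready={D} → run D
t=27: ready={D} → run D
t=28: ready={D} → run D
t=29: ready={D} → run D
t=30: ready={D} → run D
t=31: ready={D} → run D
t=32: ready={D} → run D
t=33: (idle)
t=34: (idle)
t=35: (idle)

running at tick 14 = B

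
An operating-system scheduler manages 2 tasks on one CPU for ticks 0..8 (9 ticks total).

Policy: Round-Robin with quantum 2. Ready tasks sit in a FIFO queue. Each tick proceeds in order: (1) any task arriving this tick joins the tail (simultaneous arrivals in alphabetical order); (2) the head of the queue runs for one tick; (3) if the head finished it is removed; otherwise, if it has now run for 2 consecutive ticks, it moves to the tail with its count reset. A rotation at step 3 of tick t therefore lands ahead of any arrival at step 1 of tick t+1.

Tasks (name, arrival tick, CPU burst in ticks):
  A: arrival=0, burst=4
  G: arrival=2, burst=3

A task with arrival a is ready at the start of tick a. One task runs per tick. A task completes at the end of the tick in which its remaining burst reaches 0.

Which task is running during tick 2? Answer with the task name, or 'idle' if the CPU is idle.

running at tick 2 = A

t=0: queue=[A] q_used=0 → run A
t=1: queue=[A] q_used=1 → run A
t=2: queue=[A,G] q_used=0 → run A
t=3: queue=[A,G] q_used=1 → run A
t=4: queue=[G] q_used=0 → run G
t=5: queue=[G] q_used=1 → run G
t=6: queue=[G] q_used=0 → run G
t=7: (idle)
t=8: (idle)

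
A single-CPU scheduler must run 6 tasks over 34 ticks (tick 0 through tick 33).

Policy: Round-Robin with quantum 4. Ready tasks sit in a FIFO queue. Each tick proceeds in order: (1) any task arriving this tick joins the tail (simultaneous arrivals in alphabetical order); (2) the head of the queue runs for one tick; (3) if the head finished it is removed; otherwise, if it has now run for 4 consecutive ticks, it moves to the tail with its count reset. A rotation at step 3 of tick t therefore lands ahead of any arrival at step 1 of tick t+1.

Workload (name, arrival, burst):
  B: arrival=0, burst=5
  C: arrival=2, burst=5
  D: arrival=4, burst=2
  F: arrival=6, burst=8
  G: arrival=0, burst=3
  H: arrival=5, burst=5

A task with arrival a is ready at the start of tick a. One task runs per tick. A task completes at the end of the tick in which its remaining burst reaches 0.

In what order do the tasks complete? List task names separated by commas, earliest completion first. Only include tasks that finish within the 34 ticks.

completion order = G, B, D, C, H, F

t=0: queue=[B,G] q_used=0 → run B
t=1: queue=[B,G] q_used=1 → run B
t=2: queue=[B,G,C] q_used=2 → run B
t=3: queue=[B,G,C] q_used=3 → run B
t=4: queue=[G,C,B,D] q_used=0 → run G
t=5: queue=[G,C,B,D,H] q_used=1 → run G
t=6: queue=[G,C,B,D,H,F] q_used=2 → run G
t=7: queue=[C,B,D,H,F] q_used=0 → run C
t=8: queue=[C,B,D,H,F] q_used=1 → run C
t=9: queue=[C,B,D,H,F] q_used=2 → run C
t=10: queue=[C,B,D,H,F] q_used=3 → run C
t=11: queue=[B,D,H,F,C] q_used=0 → run B
t=12: queue=[D,H,F,C] q_used=0 → run D
t=13: queue=[D,H,F,C] q_used=1 → run D
t=14: queue=[H,F,C] q_used=0 → run H
t=15: queue=[H,F,C] q_used=1 → run H
t=16: queue=[H,F,C] q_used=2 → run H
t=17: queue=[H,F,C] q_used=3 → run H
t=18: queue=[F,C,H] q_used=0 → run F
t=19: queue=[F,C,H] q_used=1 → run F
t=20: queue=[F,C,H] q_used=2 → run F
t=21: queue=[F,C,H] q_used=3 → run F
t=22: queue=[C,H,F] q_used=0 → run C
t=23: queue=[H,F] q_used=0 → run H
t=24: queue=[F] q_used=0 → run F
t=25: queue=[F] q_used=1 → run F
t=26: queue=[F] q_used=2 → run F
t=27: queue=[F] q_used=3 → run F
t=28: (idle)
t=29: (idle)
t=30: (idle)
t=31: (idle)
t=32: (idle)
t=33: (idle)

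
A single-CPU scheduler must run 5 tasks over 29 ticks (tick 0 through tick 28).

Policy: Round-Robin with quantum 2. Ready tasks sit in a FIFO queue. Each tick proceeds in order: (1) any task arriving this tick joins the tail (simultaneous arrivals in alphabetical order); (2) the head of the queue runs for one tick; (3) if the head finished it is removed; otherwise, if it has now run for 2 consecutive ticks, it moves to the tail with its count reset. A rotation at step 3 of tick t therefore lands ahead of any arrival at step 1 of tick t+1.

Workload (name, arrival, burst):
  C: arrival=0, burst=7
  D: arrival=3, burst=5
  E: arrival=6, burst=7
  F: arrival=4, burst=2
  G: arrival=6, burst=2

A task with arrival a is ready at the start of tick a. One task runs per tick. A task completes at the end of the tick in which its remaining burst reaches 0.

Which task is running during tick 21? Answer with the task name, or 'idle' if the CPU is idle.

running at tick 21 = E

t=0: queue=[C] q_used=0 → run C
t=1: queue=[C] q_used=1 → run C
t=2: queue=[C] q_used=0 → run C
t=3: queue=[C,D] q_used=1 → run C
t=4: queue=[D,C,F] q_used=0 → run D
t=5: queue=[D,C,F] q_used=1 → run D
t=6: queue=[C,F,D,E,G] q_used=0 → run C
t=7: queue=[C,F,D,E,G] q_used=1 → run C
t=8: queue=[F,D,E,G,C] q_used=0 → run F
t=9: queue=[F,D,E,G,C] q_used=1 → run F
t=10: queue=[D,E,G,C] q_used=0 → run D
t=11: queue=[D,E,G,C] q_used=1 → run D
t=12: queue=[E,G,C,D] q_used=0 → run E
t=13: queue=[E,G,C,D] q_used=1 → run E
t=14: queue=[G,C,D,E] q_used=0 → run G
t=15: queue=[G,C,D,E] q_used=1 → run G
t=16: queue=[C,D,E] q_used=0 → run C
t=17: queue=[D,E] q_used=0 → run D
t=18: queue=[E] q_used=0 → run E
t=19: queue=[E] q_used=1 → run E
t=20: queue=[E] q_used=0 → run E
t=21: queue=[E] q_used=1 → run E
t=22: queue=[E] q_used=0 → run E
t=23: (idle)
t=24: (idle)
t=25: (idle)
t=26: (idle)
t=27: (idle)
t=28: (idle)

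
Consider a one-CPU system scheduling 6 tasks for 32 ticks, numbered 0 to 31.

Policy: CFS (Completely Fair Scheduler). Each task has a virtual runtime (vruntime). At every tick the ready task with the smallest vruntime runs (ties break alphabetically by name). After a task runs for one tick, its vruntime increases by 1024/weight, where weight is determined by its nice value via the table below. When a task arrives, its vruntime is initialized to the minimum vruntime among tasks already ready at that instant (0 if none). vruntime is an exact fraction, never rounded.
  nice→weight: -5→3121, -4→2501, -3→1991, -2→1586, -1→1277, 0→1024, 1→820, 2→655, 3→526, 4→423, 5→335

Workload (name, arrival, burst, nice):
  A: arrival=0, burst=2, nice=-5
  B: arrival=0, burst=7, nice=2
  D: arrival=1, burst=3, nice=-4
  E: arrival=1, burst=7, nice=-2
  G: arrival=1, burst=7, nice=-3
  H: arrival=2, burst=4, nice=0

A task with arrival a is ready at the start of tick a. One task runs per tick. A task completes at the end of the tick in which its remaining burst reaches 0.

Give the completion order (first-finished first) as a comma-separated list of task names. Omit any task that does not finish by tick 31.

t=0: vr[A=0 B=0] → run A
t=1: vr[A=1024/3121 B=0 D=0 E=0 G=0] → run B
t=2: vr[A=1024/3121 B=1024/655 D=0 E=0 G=0 H=0] → run D
t=3: vr[A=1024/3121 B=1024/655 D=1024/2501 E=0 G=0 H=0] → run E
t=4: vr[A=1024/3121 B=1024/655 D=1024/2501 E=512/793 G=0 H=0] → run G
t=5: vr[A=1024/3121 B=1024/655 D=1024/2501 E=512/793 G=1024/1991 H=0] → run H
t=6: vr[A=1024/3121 B=1024/655 D=1024/2501 E=512/793 G=1024/1991 H=1] → run A
t=7: vr[B=1024/655 D=1024/2501 E=512/793 G=1024/1991 H=1] → run D
t=8: vr[B=1024/655 D=2048/2501 E=512/793 G=1024/1991 H=1] → run G
t=9: vr[B=1024/655 D=2048/2501 E=512/793 G=2048/1991 H=1] → run E
t=10: vr[B=1024/655 D=2048/2501 E=1024/793 G=2048/1991 H=1] → run D
t=11: vr[B=1024/655 E=1024/793 G=2048/1991 H=1] → run H
t=12: vr[B=1024/655 E=1024/793 G=2048/1991 H=2] → run G
t=13: vr[B=1024/655 E=1024/793 G=3072/1991 H=2] → run E
t=14: vr[B=1024/655 E=1536/793 G=3072/1991 H=2] → run G
t=15: vr[B=1024/655 E=1536/793 G=4096/1991 H=2] → run B
t=16: vr[B=2048/655 E=1536/793 G=4096/1991 H=2] → run E
t=17: vr[B=2048/655 E=2048/793 G=4096/1991 H=2] → run H
t=18: vr[B=2048/655 E=2048/793 G=4096/1991 H=3] → run G
t=19: vr[B=2048/655 E=2048/793 G=5120/1991 H=3] → run G
t=20: vr[B=2048/655 E=2048/793 G=6144/1991 H=3] → run E
t=21: vr[B=2048/655 E=2560/793 G=6144/1991 H=3] → run H
t=22: vr[B=2048/655 E=2560/793 G=6144/1991] → run G
t=23: vr[B=2048/655 E=2560/793] → run B
t=24: vr[B=3072/655 E=2560/793] → run E
t=25: vr[B=3072/655 E=3072/793] → run E
t=26: vr[B=3072/655] → run B
t=27: vr[B=4096/655] → run B
t=28: vr[B=1024/131] → run B
t=29: vr[B=6144/655] → run B
t=30: (idle)
t=31: (idle)

completion order = A, D, H, G, E, B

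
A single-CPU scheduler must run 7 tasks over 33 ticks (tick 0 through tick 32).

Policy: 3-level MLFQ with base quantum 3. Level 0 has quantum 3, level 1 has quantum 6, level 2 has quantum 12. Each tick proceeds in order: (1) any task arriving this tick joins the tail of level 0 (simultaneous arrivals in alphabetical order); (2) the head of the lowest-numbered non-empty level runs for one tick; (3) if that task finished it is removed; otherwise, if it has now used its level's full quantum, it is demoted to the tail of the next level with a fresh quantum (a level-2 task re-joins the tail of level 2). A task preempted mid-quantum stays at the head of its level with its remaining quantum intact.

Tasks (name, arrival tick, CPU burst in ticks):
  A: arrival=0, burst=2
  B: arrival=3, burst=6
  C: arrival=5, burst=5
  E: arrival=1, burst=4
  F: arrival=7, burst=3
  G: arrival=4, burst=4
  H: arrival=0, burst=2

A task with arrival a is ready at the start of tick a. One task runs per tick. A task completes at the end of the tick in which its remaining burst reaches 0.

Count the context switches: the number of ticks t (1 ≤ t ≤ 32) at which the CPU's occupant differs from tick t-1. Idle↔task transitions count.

t=0: L0/L1/L2 = AH/-/- → run A
t=1: L0/L1/L2 = AHE/-/- → run A
t=2: L0/L1/L2 = HE/-/- → run H
t=3: L0/L1/L2 = HEB/-/- → run H
t=4: L0/L1/L2 = EBG/-/- → run E
t=5: L0/L1/L2 = EBGC/-/- → run E
t=6: L0/L1/L2 = EBGC/-/- → run E
t=7: L0/L1/L2 = BGCF/E/- → run B
t=8: L0/L1/L2 = BGCF/E/- → run B
t=9: L0/L1/L2 = BGCF/E/- → run B
t=10: L0/L1/L2 = GCF/EB/- → run G
t=11: L0/L1/L2 = GCF/EB/- → run G
t=12: L0/L1/L2 = GCF/EB/- → run G
t=13: L0/L1/L2 = CF/EBG/- → run C
t=14: L0/L1/L2 = CF/EBG/- → run C
t=15: L0/L1/L2 = CF/EBG/- → run C
t=16: L0/L1/L2 = F/EBGC/- → run F
t=17: L0/L1/L2 = F/EBGC/- → run F
t=18: L0/L1/L2 = F/EBGC/- → run F
t=19: L0/L1/L2 = -/EBGC/- → run E
t=20: L0/L1/L2 = -/BGC/- → run B
t=21: L0/L1/L2 = -/BGC/- → run B
t=22: L0/L1/L2 = -/BGC/- → run B
t=23: L0/L1/L2 = -/GC/- → run G
t=24: L0/L1/L2 = -/C/- → run C
t=25: L0/L1/L2 = -/C/- → run C
t=26: (idle)
t=27: (idle)
t=28: (idle)
t=29: (idle)
t=30: (idle)
t=31: (idle)
t=32: (idle)

context switches = 11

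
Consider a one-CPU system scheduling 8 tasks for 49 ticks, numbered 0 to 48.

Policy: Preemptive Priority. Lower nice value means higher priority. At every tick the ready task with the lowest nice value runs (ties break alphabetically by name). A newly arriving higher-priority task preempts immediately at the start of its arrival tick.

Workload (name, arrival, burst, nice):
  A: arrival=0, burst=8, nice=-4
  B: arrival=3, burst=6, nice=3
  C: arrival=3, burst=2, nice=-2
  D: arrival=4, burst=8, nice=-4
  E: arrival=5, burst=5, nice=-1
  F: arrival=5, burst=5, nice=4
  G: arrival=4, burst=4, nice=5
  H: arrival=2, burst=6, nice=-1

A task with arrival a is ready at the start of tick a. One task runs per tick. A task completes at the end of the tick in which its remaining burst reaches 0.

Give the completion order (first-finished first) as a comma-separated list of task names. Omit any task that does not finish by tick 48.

completion order = A, D, C, E, H, B, F, G

t=0: ready={A} → run A
t=1: ready={A} → run A
t=2: ready={A,H} → run A
t=3: ready={A,B,C,H} → run A
t=4: ready={A,B,C,D,G,H} → run A
t=5: ready={A,B,C,D,E,F,G,H} → run A
t=6: ready={A,B,C,D,E,F,G,H} → run A
t=7: ready={A,B,C,D,E,F,G,H} → run A
t=8: ready={B,C,D,E,F,G,H} → run D
t=9: ready={B,C,D,E,F,G,H} → run D
t=10: ready={B,C,D,E,F,G,H} → run D
t=11: ready={B,C,D,E,F,G,H} → run D
t=12: ready={B,C,D,E,F,G,H} → run D
t=13: ready={B,C,D,E,F,G,H} → run D
t=14: ready={B,C,D,E,F,G,H} → run D
t=15: ready={B,C,D,E,F,G,H} → run D
t=16: ready={B,C,E,F,G,H} → run C
t=17: ready={B,C,E,F,G,H} → run C
t=18: ready={B,E,F,G,H} → run E
t=19: ready={B,E,F,G,H} → run E
t=20: ready={B,E,F,G,H} → run E
t=21: ready={B,E,F,G,H} → run E
t=22: ready={B,E,F,G,H} → run E
t=23: ready={B,F,G,H} → run H
t=24: ready={B,F,G,H} → run H
t=25: ready={B,F,G,H} → run H
t=26: ready={B,F,G,H} → run H
t=27: ready={B,F,G,H} → run H
t=28: ready={B,F,G,H} → run H
t=29: ready={B,F,G} → run B
t=30: ready={B,F,G} → run B
t=31: ready={B,F,G} → run B
t=32: ready={B,F,G} → run B
t=33: ready={B,F,G} → run B
t=34: ready={B,F,G} → run B
t=35: ready={F,G} → run F
t=36: ready={F,G} → run F
t=37: ready={F,G} → run F
t=38: ready={F,G} → run F
t=39: ready={F,G} → run F
t=40: ready={G} → run G
t=41: ready={G} → run G
t=42: ready={G} → run G
t=43: ready={G} → run G
t=44: (idle)
t=45: (idle)
t=46: (idle)
t=47: (idle)
t=48: (idle)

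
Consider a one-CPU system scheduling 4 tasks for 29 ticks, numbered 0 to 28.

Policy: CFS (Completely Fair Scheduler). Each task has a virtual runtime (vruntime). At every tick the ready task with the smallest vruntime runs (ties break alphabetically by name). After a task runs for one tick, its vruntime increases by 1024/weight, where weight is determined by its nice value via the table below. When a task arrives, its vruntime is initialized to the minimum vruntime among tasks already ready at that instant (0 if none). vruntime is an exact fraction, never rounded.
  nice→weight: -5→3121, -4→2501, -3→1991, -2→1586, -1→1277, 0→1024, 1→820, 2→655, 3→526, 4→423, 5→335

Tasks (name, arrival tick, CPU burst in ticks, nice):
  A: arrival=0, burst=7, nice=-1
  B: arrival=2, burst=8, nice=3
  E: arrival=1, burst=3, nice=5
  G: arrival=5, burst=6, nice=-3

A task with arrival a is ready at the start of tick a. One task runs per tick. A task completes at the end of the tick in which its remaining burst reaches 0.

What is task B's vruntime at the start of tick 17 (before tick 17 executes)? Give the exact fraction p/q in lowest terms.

vruntime(B, start of tick 17) = 2230784/335851

t=0: vr[A=0] → run A
t=1: vr[A=1024/1277 E=1024/1277] → run A
t=2: vr[A=2048/1277 B=1024/1277 E=1024/1277] → run B
t=3: vr[A=2048/1277 B=923136/335851 E=1024/1277] → run E
t=4: vr[A=2048/1277 B=923136/335851 E=1650688/427795] → run A
t=5: vr[A=3072/1277 B=923136/335851 E=1650688/427795 G=3072/1277] → run A
t=6: vr[A=4096/1277 B=923136/335851 E=1650688/427795 G=3072/1277] → run G
t=7: vr[A=4096/1277 B=923136/335851 E=1650688/427795 G=7424000/2542507] → run B
t=8: vr[A=4096/1277 B=1576960/335851 E=1650688/427795 G=7424000/2542507] → run G
t=9: vr[A=4096/1277 B=1576960/335851 E=1650688/427795 G=8731648/2542507] → run A
t=10: vr[A=5120/1277 B=1576960/335851 E=1650688/427795 G=8731648/2542507] → run G
t=11: vr[A=5120/1277 B=1576960/335851 E=1650688/427795 G=10039296/2542507] → run E
t=12: vr[A=5120/1277 B=1576960/335851 E=2958336/427795 G=10039296/2542507] → run G
t=13: vr[A=5120/1277 B=1576960/335851 E=2958336/427795 G=11346944/2542507] → run A
t=14: vr[A=6144/1277 B=1576960/335851 E=2958336/427795 G=11346944/2542507] → run G
t=15: vr[A=6144/1277 B=1576960/335851 E=2958336/427795 G=12654592/2542507] → run B
t=16: vr[A=6144/1277 B=2230784/335851 E=2958336/427795 G=12654592/2542507] → run A
t=17: vr[B=2230784/335851 E=2958336/427795 G=12654592/2542507] → run G
t=18: vr[B=2230784/335851 E=2958336/427795] → run B
t=19: vr[B=2884608/335851 E=2958336/427795] → run E
t=20: vr[B=2884608/335851] → run B
t=21: vr[B=3538432/335851] → run B
t=22: vr[B=4192256/335851] → run B
t=23: vr[B=4846080/335851] → run B
t=24: (idle)
t=25: (idle)
t=26: (idle)
t=27: (idle)
t=28: (idle)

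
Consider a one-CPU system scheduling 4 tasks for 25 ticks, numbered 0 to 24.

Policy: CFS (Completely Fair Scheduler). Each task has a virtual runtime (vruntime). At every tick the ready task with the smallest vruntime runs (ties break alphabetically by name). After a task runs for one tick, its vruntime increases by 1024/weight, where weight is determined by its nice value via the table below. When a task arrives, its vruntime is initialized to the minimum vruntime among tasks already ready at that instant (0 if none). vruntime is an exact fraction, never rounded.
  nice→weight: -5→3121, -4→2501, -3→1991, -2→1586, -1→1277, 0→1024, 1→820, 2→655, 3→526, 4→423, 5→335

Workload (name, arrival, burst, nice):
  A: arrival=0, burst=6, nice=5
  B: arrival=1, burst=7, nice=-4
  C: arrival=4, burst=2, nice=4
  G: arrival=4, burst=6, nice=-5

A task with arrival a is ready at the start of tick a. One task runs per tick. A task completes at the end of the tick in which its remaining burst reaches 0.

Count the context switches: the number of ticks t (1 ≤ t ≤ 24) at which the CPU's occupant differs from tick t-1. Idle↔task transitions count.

t=0: vr[A=0] → run A
t=1: vr[A=1024/335 B=1024/335] → run A
t=2: vr[A=2048/335 B=1024/335] → run B
t=3: vr[A=2048/335 B=2904064/837835] → run B
t=4: vr[A=2048/335 B=3247104/837835 C=3247104/837835 G=3247104/837835] → run B
t=5: vr[A=2048/335 B=3590144/837835 C=3247104/837835 G=3247104/837835] → run C
t=6: vr[A=2048/335 B=3590144/837835 C=2231468032/354404205 G=3247104/837835] → run G
t=7: vr[A=2048/335 B=3590144/837835 C=2231468032/354404205 G=10992154624/2614883035] → run G
t=8: vr[A=2048/335 B=3590144/837835 C=2231468032/354404205 G=11850097664/2614883035] → run B
t=9: vr[A=2048/335 B=3933184/837835 C=2231468032/354404205 G=11850097664/2614883035] → run G
t=10: vr[A=2048/335 B=3933184/837835 C=2231468032/354404205 G=12708040704/2614883035] → run B
t=11: vr[A=2048/335 B=4276224/837835 C=2231468032/354404205 G=12708040704/2614883035] → run G
t=12: vr[A=2048/335 B=4276224/837835 C=2231468032/354404205 G=13565983744/2614883035] → run B
t=13: vr[A=2048/335 B=4619264/837835 C=2231468032/354404205 G=13565983744/2614883035] → run G
t=14: vr[A=2048/335 B=4619264/837835 C=2231468032/354404205 G=14423926784/2614883035] → run B
t=15: vr[A=2048/335 C=2231468032/354404205 G=14423926784/2614883035] → run G
t=16: vr[A=2048/335 C=2231468032/354404205] → run A
t=17: vr[A=3072/335 C=2231468032/354404205] → run C
t=18: vr[A=3072/335] → run A
t=19: vr[A=4096/335] → run A
t=20: vr[A=1024/67] → run A
t=21: (idle)
t=22: (idle)
t=23: (idle)
t=24: (idle)

context switches = 15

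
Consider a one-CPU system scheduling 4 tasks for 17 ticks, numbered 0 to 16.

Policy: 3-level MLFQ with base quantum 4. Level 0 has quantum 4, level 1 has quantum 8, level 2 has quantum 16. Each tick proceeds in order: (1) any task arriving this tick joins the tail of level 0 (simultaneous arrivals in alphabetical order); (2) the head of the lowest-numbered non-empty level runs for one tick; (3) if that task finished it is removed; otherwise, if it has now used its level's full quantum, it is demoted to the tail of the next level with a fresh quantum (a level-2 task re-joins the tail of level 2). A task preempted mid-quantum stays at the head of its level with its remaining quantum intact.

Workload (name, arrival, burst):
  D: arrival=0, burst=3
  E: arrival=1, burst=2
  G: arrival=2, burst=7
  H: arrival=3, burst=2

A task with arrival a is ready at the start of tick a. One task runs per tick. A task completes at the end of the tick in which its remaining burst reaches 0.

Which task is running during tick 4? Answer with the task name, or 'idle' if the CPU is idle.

running at tick 4 = E

t=0: L0/L1/L2 = D/-/- → run D
t=1: L0/L1/L2 = DE/-/- → run D
t=2: L0/L1/L2 = DEG/-/- → run D
t=3: L0/L1/L2 = EGH/-/- → run E
t=4: L0/L1/L2 = EGH/-/- → run E
t=5: L0/L1/L2 = GH/-/- → run G
t=6: L0/L1/L2 = GH/-/- → run G
t=7: L0/L1/L2 = GH/-/- → run G
t=8: L0/L1/L2 = GH/-/- → run G
t=9: L0/L1/L2 = H/G/- → run H
t=10: L0/L1/L2 = H/G/- → run H
t=11: L0/L1/L2 = -/G/- → run G
t=12: L0/L1/L2 = -/G/- → run G
t=13: L0/L1/L2 = -/G/- → run G
t=14: (idle)
t=15: (idle)
t=16: (idle)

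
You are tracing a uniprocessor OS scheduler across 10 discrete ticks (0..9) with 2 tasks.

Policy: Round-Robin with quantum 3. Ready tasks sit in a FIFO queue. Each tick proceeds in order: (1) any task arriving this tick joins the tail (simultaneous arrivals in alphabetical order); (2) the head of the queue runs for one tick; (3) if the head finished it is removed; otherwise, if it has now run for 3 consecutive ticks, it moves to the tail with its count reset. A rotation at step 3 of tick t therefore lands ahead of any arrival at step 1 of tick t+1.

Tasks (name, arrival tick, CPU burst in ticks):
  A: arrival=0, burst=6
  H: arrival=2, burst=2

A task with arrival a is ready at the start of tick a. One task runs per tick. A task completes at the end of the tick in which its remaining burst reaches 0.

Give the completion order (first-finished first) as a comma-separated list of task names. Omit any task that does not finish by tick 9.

completion order = H, A

t=0: queue=[A] q_used=0 → run A
t=1: queue=[A] q_used=1 → run A
t=2: queue=[A,H] q_used=2 → run A
t=3: queue=[H,A] q_used=0 → run H
t=4: queue=[H,A] q_used=1 → run H
t=5: queue=[A] q_used=0 → run A
t=6: queue=[A] q_used=1 → run A
t=7: queue=[A] q_used=2 → run A
t=8: (idle)
t=9: (idle)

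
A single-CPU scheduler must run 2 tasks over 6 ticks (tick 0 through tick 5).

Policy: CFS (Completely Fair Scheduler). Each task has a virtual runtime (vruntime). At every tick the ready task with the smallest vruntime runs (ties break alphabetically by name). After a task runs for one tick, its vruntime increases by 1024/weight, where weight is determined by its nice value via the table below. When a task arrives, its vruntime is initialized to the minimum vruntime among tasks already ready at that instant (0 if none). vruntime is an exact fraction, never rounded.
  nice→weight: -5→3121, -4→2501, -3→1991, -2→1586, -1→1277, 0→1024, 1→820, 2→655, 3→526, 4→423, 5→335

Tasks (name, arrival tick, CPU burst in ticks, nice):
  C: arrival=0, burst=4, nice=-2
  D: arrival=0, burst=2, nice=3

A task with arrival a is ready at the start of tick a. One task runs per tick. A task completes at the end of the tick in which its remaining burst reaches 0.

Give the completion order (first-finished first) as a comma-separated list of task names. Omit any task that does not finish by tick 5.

completion order = C, D

t=0: vr[C=0 D=0] → run C
t=1: vr[C=512/793 D=0] → run D
t=2: vr[C=512/793 D=512/263] → run C
t=3: vr[C=1024/793 D=512/263] → run C
t=4: vr[C=1536/793 D=512/263] → run C
t=5: vr[D=512/263] → run D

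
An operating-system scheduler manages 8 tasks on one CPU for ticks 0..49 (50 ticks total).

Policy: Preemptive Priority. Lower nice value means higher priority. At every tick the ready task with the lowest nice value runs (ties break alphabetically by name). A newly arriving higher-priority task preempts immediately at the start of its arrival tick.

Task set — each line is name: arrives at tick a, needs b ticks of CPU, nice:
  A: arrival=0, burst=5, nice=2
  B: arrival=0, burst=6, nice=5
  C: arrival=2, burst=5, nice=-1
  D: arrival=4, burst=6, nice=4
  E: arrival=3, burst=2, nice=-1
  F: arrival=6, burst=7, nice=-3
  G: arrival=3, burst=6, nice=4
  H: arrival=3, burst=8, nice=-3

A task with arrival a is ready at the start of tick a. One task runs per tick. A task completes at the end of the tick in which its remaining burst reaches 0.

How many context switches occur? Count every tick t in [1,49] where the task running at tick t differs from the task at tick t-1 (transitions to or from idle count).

t=0: ready={A,B} → run A
t=1: ready={A,B} → run A
t=2: ready={A,B,C} → run C
t=3: ready={A,B,C,E,G,H} → run H
t=4: ready={A,B,C,D,E,G,H} → run H
t=5: ready={A,B,C,D,E,G,H} → run H
t=6: ready={A,B,C,D,E,F,G,H} → run F
t=7: ready={A,B,C,D,E,F,G,H} → run F
t=8: ready={A,B,C,D,E,F,G,H} → run F
t=9: ready={A,B,C,D,E,F,G,H} → run F
t=10: ready={A,B,C,D,E,F,G,H} → run F
t=11: ready={A,B,C,D,E,F,G,H} → run F
t=12: ready={A,B,C,D,E,F,G,H} → run F
t=13: ready={A,B,C,D,E,G,H} → run H
t=14: ready={A,B,C,D,E,G,H} → run H
t=15: ready={A,B,C,D,E,G,H} → run H
t=16: ready={A,B,C,D,E,G,H} → run H
t=17: ready={A,B,C,D,E,G,H} → run H
t=18: ready={A,B,C,D,E,G} → run C
t=19: ready={A,B,C,D,E,G} → run C
t=20: ready={A,B,C,D,E,G} → run C
t=21: ready={A,B,C,D,E,G} → run C
t=22: ready={A,B,D,E,G} → run E
t=23: ready={A,B,D,E,G} → run E
t=24: ready={A,B,D,G} → run A
t=25: ready={A,B,D,G} → run A
t=26: ready={A,B,D,G} → run A
t=27: ready={B,D,G} → run D
t=28: ready={B,D,G} → run D
t=29: ready={B,D,G} → run D
t=30: ready={B,D,G} → run D
t=31: ready={B,D,G} → run D
t=32: ready={B,D,G} → run D
t=33: ready={B,G} → run G
t=34: ready={B,G} → run G
t=35: ready={B,G} → run G
t=36: ready={B,G} → run G
t=37: ready={B,G} → run G
t=38: ready={B,G} → run G
t=39: ready={B} → run B
t=40: ready={B} → run B
t=41: ready={B} → run B
t=42: ready={B} → run B
t=43: ready={B} → run B
t=44: ready={B} → run B
t=45: (idle)
t=46: (idle)
t=47: (idle)
t=48: (idle)
t=49: (idle)

context switches = 11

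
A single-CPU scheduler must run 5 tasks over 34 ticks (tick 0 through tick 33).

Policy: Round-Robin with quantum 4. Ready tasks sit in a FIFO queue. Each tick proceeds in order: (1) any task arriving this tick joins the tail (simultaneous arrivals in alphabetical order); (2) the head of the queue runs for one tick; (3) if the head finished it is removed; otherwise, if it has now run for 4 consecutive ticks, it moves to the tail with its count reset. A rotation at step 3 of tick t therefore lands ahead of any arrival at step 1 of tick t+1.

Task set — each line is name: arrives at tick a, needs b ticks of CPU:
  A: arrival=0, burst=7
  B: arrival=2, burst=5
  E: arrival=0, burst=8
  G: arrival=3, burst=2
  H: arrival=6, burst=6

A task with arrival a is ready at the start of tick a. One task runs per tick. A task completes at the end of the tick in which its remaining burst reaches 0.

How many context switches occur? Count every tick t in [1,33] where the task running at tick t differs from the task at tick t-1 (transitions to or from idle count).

context switches = 9

t=0: queue=[A,E] q_used=0 → run A
t=1: queue=[A,E] q_used=1 → run A
t=2: queue=[A,E,B] q_used=2 → run A
t=3: queue=[A,E,B,G] q_used=3 → run A
t=4: queue=[E,B,G,A] q_used=0 → run E
t=5: queue=[E,B,G,A] q_used=1 → run E
t=6: queue=[E,B,G,A,H] q_used=2 → run E
t=7: queue=[E,B,G,A,H] q_used=3 → run E
t=8: queue=[B,G,A,H,E] q_used=0 → run B
t=9: queue=[B,G,A,H,E] q_used=1 → run B
t=10: queue=[B,G,A,H,E] q_used=2 → run B
t=11: queue=[B,G,A,H,E] q_used=3 → run B
t=12: queue=[G,A,H,E,B] q_used=0 → run G
t=13: queue=[G,A,H,E,B] q_used=1 → run G
t=14: queue=[A,H,E,B] q_used=0 → run A
t=15: queue=[A,H,E,B] q_used=1 → run A
t=16: queue=[A,H,E,B] q_used=2 → run A
t=17: queue=[H,E,B] q_used=0 → run H
t=18: queue=[H,E,B] q_used=1 → run H
t=19: queue=[H,E,B] q_used=2 → run H
t=20: queue=[H,E,B] q_used=3 → run H
t=21: queue=[E,B,H] q_used=0 → run E
t=22: queue=[E,B,H] q_used=1 → run E
t=23: queue=[E,B,H] q_used=2 → run E
t=24: queue=[E,B,H] q_used=3 → run E
t=25: queue=[B,H] q_used=0 → run B
t=26: queue=[H] q_used=0 → run H
t=27: queue=[H] q_used=1 → run H
t=28: (idle)
t=29: (idle)
t=30: (idle)
t=31: (idle)
t=32: (idle)
t=33: (idle)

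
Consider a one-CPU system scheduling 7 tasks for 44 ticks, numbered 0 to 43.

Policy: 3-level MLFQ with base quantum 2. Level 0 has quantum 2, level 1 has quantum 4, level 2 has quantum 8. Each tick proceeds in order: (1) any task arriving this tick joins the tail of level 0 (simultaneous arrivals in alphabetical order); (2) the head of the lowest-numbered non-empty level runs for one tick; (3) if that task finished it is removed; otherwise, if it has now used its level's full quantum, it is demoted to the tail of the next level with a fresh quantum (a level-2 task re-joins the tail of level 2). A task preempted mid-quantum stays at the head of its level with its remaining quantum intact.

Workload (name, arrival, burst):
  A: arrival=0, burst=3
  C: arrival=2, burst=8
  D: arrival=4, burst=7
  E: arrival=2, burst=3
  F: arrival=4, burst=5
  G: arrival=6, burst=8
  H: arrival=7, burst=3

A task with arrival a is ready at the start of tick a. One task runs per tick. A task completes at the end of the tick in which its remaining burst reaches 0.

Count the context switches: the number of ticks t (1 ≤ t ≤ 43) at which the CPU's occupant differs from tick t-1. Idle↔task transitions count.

t=0: L0/L1/L2 = A/-/- → run A
t=1: L0/L1/L2 = A/-/- → run A
t=2: L0/L1/L2 = CE/A/- → run C
t=3: L0/L1/L2 = CE/A/- → run C
t=4: L0/L1/L2 = EDF/AC/- → run E
t=5: L0/L1/L2 = EDF/AC/- → run E
t=6: L0/L1/L2 = DFG/ACE/- → run D
t=7: L0/L1/L2 = DFGH/ACE/- → run D
t=8: L0/L1/L2 = FGH/ACED/- → run F
t=9: L0/L1/L2 = FGH/ACED/- → run F
t=10: L0/L1/L2 = GH/ACEDF/- → run G
t=11: L0/L1/L2 = GH/ACEDF/- → run G
t=12: L0/L1/L2 = H/ACEDFG/- → run H
t=13: L0/L1/L2 = H/ACEDFG/- → run H
t=14: L0/L1/L2 = -/ACEDFGH/- → run A
t=15: L0/L1/L2 = -/CEDFGH/- → run C
t=16: L0/L1/L2 = -/CEDFGH/- → run C
t=17: L0/L1/L2 = -/CEDFGH/- → run C
t=18: L0/L1/L2 = -/CEDFGH/- → run C
t=19: L0/L1/L2 = -/EDFGH/C → run E
t=20: L0/L1/L2 = -/DFGH/C → run D
t=21: L0/L1/L2 = -/DFGH/C → run D
t=22: L0/L1/L2 = -/DFGH/C → run D
t=23: L0/L1/L2 = -/DFGH/C → run D
t=24: L0/L1/L2 = -/FGH/CD → run F
t=25: L0/L1/L2 = -/FGH/CD → run F
t=26: L0/L1/L2 = -/FGH/CD → run F
t=27: L0/L1/L2 = -/GH/CD → run G
t=28: L0/L1/L2 = -/GH/CD → run G
t=29: L0/L1/L2 = -/GH/CD → run G
t=30: L0/L1/L2 = -/GH/CD → run G
t=31: L0/L1/L2 = -/H/CDG → run H
t=32: L0/L1/L2 = -/-/CDG → run C
t=33: L0/L1/L2 = -/-/CDG → run C
t=34: L0/L1/L2 = -/-/DG → run D
t=35: L0/L1/L2 = -/-/G → run G
t=36: L0/L1/L2 = -/-/G → run G
t=37: (idle)
t=38: (idle)
t=39: (idle)
t=40: (idle)
t=41: (idle)
t=42: (idle)
t=43: (idle)

context switches = 17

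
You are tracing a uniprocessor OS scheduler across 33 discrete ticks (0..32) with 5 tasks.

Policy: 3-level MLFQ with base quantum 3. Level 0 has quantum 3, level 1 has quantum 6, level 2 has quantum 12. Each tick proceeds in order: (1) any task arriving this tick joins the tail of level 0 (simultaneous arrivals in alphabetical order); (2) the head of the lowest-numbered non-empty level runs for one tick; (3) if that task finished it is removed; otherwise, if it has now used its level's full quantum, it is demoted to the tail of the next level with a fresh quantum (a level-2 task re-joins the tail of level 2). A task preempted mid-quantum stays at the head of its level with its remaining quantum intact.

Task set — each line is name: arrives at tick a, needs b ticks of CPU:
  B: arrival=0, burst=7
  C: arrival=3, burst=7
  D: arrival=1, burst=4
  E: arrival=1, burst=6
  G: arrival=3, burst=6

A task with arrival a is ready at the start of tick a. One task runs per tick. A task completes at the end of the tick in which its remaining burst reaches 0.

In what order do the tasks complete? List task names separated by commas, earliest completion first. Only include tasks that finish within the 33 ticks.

completion order = B, D, E, C, G

t=0: L0/L1/L2 = B/-/- → run B
t=1: L0/L1/L2 = BDE/-/- → run B
t=2: L0/L1/L2 = BDE/-/- → run B
t=3: L0/L1/L2 = DECG/B/- → run D
t=4: L0/L1/L2 = DECG/B/- → run D
t=5: L0/L1/L2 = DECG/B/- → run D
t=6: L0/L1/L2 = ECG/BD/- → run E
t=7: L0/L1/L2 = ECG/BD/- → run E
t=8: L0/L1/L2 = ECG/BD/- → run E
t=9: L0/L1/L2 = CG/BDE/- → run C
t=10: L0/L1/L2 = CG/BDE/- → run C
t=11: L0/L1/L2 = CG/BDE/- → run C
t=12: L0/L1/L2 = G/BDEC/- → run G
t=13: L0/L1/L2 = G/BDEC/- → run G
t=14: L0/L1/L2 = G/BDEC/- → run G
t=15: L0/L1/L2 = -/BDECG/- → run B
t=16: L0/L1/L2 = -/BDECG/- → run B
t=17: L0/L1/L2 = -/BDECG/- → run B
t=18: L0/L1/L2 = -/BDECG/- → run B
t=19: L0/L1/L2 = -/DECG/- → run D
t=20: L0/L1/L2 = -/ECG/- → run E
t=21: L0/L1/L2 = -/ECG/- → run E
t=22: L0/L1/L2 = -/ECG/- → run E
t=23: L0/L1/L2 = -/CG/- → run C
t=24: L0/L1/L2 = -/CG/- → run C
t=25: L0/L1/L2 = -/CG/- → run C
t=26: L0/L1/L2 = -/CG/- → run C
t=27: L0/L1/L2 = -/G/- → run G
t=28: L0/L1/L2 = -/G/- → run G
t=29: L0/L1/L2 = -/G/- → run G
t=30: (idle)
t=31: (idle)
t=32: (idle)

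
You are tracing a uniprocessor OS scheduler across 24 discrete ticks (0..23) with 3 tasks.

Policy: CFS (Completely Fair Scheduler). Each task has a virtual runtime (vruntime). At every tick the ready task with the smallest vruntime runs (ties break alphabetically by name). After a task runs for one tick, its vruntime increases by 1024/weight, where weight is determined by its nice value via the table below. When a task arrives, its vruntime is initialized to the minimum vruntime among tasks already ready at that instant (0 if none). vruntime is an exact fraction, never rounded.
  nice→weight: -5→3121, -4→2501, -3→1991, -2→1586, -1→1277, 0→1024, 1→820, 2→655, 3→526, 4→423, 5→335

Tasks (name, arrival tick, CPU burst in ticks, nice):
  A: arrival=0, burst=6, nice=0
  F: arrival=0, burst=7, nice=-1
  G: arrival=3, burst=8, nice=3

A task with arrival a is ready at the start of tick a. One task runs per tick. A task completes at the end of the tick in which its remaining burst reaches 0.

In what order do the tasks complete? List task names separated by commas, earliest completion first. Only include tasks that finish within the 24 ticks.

t=0: vr[A=0 F=0] → run A
t=1: vr[A=1 F=0] → run F
t=2: vr[A=1 F=1024/1277] → run F
t=3: vr[A=1 F=2048/1277 G=1] → run A
t=4: vr[A=2 F=2048/1277 G=1] → run G
t=5: vr[A=2 F=2048/1277 G=775/263] → run F
t=6: vr[A=2 F=3072/1277 G=775/263] → run A
t=7: vr[A=3 F=3072/1277 G=775/263] → run F
t=8: vr[A=3 F=4096/1277 G=775/263] → run G
t=9: vr[A=3 F=4096/1277 G=1287/263] → run A
t=10: vr[A=4 F=4096/1277 G=1287/263] → run F
t=11: vr[A=4 F=5120/1277 G=1287/263] → run A
t=12: vr[A=5 F=5120/1277 G=1287/263] → run F
t=13: vr[A=5 F=6144/1277 G=1287/263] → run F
t=14: vr[A=5 G=1287/263] → run G
t=15: vr[A=5 G=1799/263] → run A
t=16: vr[G=1799/263] → run G
t=17: vr[G=2311/263] → run G
t=18: vr[G=2823/263] → run G
t=19: vr[G=3335/263] → run G
t=20: vr[G=3847/263] → run G
t=21: (idle)
t=22: (idle)
t=23: (idle)

completion order = F, A, G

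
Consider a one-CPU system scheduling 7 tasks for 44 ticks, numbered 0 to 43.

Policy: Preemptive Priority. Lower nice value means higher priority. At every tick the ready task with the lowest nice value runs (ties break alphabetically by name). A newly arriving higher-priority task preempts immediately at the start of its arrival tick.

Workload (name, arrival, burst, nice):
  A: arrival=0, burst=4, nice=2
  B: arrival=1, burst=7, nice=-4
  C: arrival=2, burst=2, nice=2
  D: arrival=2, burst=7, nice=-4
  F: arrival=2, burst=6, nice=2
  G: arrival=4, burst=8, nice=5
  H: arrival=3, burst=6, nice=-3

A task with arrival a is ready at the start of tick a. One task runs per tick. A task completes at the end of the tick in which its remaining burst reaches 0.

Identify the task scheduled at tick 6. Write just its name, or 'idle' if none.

running at tick 6 = B

t=0: ready={A} → run A
t=1: ready={A,B} → run B
t=2: ready={A,B,C,D,F} → run B
t=3: ready={A,B,C,D,F,H} → run B
t=4: ready={A,B,C,D,F,G,H} → run B
t=5: ready={A,B,C,D,F,G,H} → run B
t=6: ready={A,B,C,D,F,G,H} → run B
t=7: ready={A,B,C,D,F,G,H} → run B
t=8: ready={A,C,D,F,G,H} → run D
t=9: ready={A,C,D,F,G,H} → run D
t=10: ready={A,C,D,F,G,H} → run D
t=11: ready={A,C,D,F,G,H} → run D
t=12: ready={A,C,D,F,G,H} → run D
t=13: ready={A,C,D,F,G,H} → run D
t=14: ready={A,C,D,F,G,H} → run D
t=15: ready={A,C,F,G,H} → run H
t=16: ready={A,C,F,G,H} → run H
t=17: ready={A,C,F,G,H} → run H
t=18: ready={A,C,F,G,H} → run H
t=19: ready={A,C,F,G,H} → run H
t=20: ready={A,C,F,G,H} → run H
t=21: ready={A,C,F,G} → run A
t=22: ready={A,C,F,G} → run A
t=23: ready={A,C,F,G} → run A
t=24: ready={C,F,G} → run C
t=25: ready={C,F,G} → run C
t=26: ready={F,G} → run F
t=27: ready={F,G} → run F
t=28: ready={F,G} → run F
t=29: ready={F,G} → run F
t=30: ready={F,G} → run F
t=31: ready={F,G} → run F
t=32: ready={G} → run G
t=33: ready={G} → run G
t=34: ready={G} → run G
t=35: ready={G} → run G
t=36: ready={G} → run G
t=37: ready={G} → run G
t=38: ready={G} → run G
t=39: ready={G} → run G
t=40: (idle)
t=41: (idle)
t=42: (idle)
t=43: (idle)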